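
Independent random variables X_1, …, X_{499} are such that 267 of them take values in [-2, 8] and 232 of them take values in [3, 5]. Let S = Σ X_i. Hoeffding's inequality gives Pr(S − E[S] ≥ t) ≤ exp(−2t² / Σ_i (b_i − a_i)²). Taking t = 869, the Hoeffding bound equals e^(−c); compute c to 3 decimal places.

54.666

Σ(b_i − a_i)² = 267·10² + 232·2² = 27628.
c = 2t² / 27628 = 2·869² / 27628 = 54.6664.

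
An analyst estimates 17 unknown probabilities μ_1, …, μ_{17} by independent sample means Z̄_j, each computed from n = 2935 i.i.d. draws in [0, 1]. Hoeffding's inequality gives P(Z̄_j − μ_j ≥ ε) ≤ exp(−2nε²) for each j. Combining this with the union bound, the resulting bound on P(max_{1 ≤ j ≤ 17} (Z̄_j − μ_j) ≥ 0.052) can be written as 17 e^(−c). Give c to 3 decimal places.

15.872

Union bound over the 17 events: P(max_{1 ≤ j ≤ 17} (Z̄_j − μ_j) ≥ 0.052) ≤ 17·exp(−2nε²) = 17 exp(−2·2935·0.052²).
So c = 2·2935·0.052² = 15.8725.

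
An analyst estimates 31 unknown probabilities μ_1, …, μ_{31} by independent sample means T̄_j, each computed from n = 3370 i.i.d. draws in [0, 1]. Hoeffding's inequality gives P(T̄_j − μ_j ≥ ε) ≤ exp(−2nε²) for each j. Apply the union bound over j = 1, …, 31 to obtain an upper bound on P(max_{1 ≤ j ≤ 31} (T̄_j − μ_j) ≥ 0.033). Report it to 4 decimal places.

0.0201

Per-experiment Hoeffding bound: exp(−2·3370·0.033²) = exp(−7.33986) = 0.00064914.
Union bound over 31 events: 31·0.00064914 = 0.02012.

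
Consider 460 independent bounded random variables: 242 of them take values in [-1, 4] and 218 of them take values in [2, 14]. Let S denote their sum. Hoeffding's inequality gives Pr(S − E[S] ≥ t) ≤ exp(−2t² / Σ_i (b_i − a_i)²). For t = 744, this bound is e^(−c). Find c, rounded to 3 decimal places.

Σ(b_i − a_i)² = 242·5² + 218·12² = 37442.
c = 2t² / 37442 = 2·744² / 37442 = 29.5677.

29.568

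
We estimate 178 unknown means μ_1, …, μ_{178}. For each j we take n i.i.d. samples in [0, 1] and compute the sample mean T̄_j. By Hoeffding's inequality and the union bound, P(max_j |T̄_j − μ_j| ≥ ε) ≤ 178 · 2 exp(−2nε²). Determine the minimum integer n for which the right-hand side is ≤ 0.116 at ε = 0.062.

Need 2·178·exp(−2nε²) ≤ 0.116, i.e. exp(−2nε²) ≤ 0.116/356.
So 2nε² ≥ ln(356/0.116) = 8.029096.
Hence n ≥ 8.029096/(2·0.062²) = 1044.367.
The smallest integer n is 1045.

1045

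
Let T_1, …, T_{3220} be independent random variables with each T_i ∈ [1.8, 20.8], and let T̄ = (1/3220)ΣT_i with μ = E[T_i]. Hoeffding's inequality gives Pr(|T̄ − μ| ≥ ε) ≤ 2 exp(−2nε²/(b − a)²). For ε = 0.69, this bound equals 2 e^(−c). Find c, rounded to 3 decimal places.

c = 2nε²/(b − a)² = 2·3220·0.69² / 19² = 8.4933.

8.493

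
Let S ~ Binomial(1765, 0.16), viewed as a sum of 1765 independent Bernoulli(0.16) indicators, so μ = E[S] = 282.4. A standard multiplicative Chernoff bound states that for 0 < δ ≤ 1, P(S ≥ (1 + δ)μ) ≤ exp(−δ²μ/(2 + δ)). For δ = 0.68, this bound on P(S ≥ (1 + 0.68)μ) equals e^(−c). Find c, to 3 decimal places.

c = δ²μ/(2 + δ) = 0.68²·282.4/(2 + 0.68) = 48.7245.

48.725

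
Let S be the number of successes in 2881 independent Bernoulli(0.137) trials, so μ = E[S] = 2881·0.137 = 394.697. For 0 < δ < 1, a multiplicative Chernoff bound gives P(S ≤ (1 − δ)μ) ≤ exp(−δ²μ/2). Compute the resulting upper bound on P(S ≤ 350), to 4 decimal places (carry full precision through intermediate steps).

Write 350 = (1 − δ)μ, so δ = 1 − 350/394.697 = 0.1132438…
Then the exponent is δ²μ/2 = (μ − 350)²/(2μ) = 2.530830.
Bound = exp(−2.530830) = 0.07959.

0.0796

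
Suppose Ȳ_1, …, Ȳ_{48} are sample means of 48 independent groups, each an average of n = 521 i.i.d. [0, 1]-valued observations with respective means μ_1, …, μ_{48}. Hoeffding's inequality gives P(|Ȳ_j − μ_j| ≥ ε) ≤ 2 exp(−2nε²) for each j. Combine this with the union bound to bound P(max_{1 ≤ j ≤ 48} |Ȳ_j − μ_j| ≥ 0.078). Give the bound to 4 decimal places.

0.1695

Per-experiment Hoeffding bound: 2·exp(−2·521·0.078²) = 2·exp(−6.33953) = 0.0035303.
Union bound over 48 events: 48·0.0035303 = 0.16945.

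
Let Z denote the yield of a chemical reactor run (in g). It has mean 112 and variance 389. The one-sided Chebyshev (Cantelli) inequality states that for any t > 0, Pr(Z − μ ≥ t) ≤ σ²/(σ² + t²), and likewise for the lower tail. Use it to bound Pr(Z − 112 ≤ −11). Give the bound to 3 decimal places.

Here σ² = 389 and t = 11, so σ² + t² = 510.
Cantelli's bound: 389/510 = 0.7627.

0.763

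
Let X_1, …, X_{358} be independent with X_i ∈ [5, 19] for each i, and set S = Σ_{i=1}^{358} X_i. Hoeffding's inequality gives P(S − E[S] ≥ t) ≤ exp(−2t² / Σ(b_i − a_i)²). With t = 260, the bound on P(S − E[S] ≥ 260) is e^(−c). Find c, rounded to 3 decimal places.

1.927

Σ(b_i − a_i)² = 358·(14)² = 70168.
c = 2t²/70168 = 2·260²/70168 = 1.9268.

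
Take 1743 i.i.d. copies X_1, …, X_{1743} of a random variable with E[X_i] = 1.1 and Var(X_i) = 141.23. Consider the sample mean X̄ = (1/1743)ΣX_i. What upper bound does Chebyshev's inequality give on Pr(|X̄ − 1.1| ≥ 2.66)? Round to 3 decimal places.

Var(X̄) = Var(X_i)/n = 141.23/1743 = 0.081027.
Chebyshev: Pr(|X̄ − 1.1| ≥ 2.66) ≤ Var(X̄)/(2.66)² = 141.23/(1743·2.66²) = 0.0115.

0.011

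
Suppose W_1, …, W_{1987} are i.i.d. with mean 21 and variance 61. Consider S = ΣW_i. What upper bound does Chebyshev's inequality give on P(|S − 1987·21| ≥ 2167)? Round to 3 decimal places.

Var(S) = n·Var(W_i) = 1987·61 = 121207.
Chebyshev: P(|S − 1987·21| ≥ 2167) ≤ Var(S)/2167² = 121207/4695889 = 0.0258.

0.026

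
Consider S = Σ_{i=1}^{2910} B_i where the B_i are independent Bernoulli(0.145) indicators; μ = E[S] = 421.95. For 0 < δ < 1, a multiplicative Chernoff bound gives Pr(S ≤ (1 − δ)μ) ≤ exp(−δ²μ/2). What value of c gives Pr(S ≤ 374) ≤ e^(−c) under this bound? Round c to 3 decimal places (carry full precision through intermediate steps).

2.724

Write 374 = (1 − δ)μ, so δ = 1 − 374/421.95 = 0.1136391…
Then the exponent is δ²μ/2 = (μ − 374)²/(2μ) = 2.724496.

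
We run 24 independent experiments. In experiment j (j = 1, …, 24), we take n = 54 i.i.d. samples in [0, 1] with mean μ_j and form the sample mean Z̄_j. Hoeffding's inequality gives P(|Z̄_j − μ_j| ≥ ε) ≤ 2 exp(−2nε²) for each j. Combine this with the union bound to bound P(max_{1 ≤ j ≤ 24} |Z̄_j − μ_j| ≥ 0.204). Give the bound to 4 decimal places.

Per-experiment Hoeffding bound: 2·exp(−2·54·0.204²) = 2·exp(−4.49453) = 0.02234.
Union bound over 24 events: 24·0.02234 = 0.53616.

0.5362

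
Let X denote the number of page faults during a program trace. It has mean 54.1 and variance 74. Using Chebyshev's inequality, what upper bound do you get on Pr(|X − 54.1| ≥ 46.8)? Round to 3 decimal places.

Chebyshev: Pr(|X − μ| ≥ t) ≤ Var(X)/t².
Bound = 74 / 2190.24 = 0.0338.

0.034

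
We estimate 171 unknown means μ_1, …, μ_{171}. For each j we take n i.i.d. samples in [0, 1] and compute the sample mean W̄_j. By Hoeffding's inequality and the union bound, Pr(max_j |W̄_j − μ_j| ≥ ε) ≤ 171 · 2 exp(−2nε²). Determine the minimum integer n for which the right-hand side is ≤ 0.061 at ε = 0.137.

Need 2·171·exp(−2nε²) ≤ 0.061, i.e. exp(−2nε²) ≤ 0.061/342.
So 2nε² ≥ ln(342/0.061) = 8.631692.
Hence n ≥ 8.631692/(2·0.137²) = 229.945.
The smallest integer n is 230.

230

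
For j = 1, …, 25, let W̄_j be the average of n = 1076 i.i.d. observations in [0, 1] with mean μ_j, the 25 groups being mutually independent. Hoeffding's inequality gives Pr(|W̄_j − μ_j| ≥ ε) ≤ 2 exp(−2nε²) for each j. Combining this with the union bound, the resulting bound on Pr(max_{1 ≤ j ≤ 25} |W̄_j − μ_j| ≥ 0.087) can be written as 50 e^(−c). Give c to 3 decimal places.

16.288

Union bound over the 25 events: Pr(max_{1 ≤ j ≤ 25} |W̄_j − μ_j| ≥ 0.087) ≤ 25·2·exp(−2nε²) = 50 exp(−2·1076·0.087²).
So c = 2·1076·0.087² = 16.2885.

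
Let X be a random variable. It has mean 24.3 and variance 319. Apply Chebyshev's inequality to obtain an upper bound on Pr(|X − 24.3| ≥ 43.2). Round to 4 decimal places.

Chebyshev: Pr(|X − μ| ≥ t) ≤ Var(X)/t².
Bound = 319 / 1866.24 = 0.1709.

0.1709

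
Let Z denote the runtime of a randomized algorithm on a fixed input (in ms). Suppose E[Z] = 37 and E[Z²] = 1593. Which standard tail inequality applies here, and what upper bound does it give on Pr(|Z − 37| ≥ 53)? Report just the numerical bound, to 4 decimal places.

0.0797

The first two moments determine the variance, so Chebyshev's inequality is the sharpest standard bound available.
Var(Z) = E[Z²] − (E[Z])² = 1593 − 1369 = 224.
Chebyshev's inequality: Pr(|Z − μ| ≥ t) ≤ Var(Z)/t² = 224/2809 = 0.0797.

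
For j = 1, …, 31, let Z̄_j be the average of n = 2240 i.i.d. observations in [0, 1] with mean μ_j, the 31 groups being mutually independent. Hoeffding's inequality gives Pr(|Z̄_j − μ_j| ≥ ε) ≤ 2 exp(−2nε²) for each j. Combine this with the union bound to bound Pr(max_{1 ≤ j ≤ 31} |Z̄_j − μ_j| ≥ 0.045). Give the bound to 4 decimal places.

Per-experiment Hoeffding bound: 2·exp(−2·2240·0.045²) = 2·exp(−9.07200) = 0.00022967.
Union bound over 31 events: 31·0.00022967 = 0.00712.

0.0071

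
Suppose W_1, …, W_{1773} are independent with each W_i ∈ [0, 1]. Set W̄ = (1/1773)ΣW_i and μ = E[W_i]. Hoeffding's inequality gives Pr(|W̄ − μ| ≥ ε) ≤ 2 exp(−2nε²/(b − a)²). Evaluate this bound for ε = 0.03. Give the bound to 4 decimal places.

0.0822

Exponent: 2nε²/(b − a)² = 2·1773·0.03² / 1² = 3.19140.
Bound = 2·exp(−3.19140) = 0.08223.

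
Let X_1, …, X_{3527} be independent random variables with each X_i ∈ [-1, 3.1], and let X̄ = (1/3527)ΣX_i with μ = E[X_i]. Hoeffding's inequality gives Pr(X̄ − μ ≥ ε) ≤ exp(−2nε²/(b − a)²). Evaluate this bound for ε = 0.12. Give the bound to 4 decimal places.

Exponent: 2nε²/(b − a)² = 2·3527·0.12² / 4.1² = 6.04269.
Bound = exp(−6.04269) = 0.00238.

0.0024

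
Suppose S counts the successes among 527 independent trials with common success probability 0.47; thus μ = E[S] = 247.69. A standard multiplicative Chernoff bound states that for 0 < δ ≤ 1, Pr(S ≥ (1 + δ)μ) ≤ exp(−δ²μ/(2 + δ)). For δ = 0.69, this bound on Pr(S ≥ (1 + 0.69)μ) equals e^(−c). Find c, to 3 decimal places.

c = δ²μ/(2 + δ) = 0.69²·247.69/(2 + 0.69) = 43.8384.

43.838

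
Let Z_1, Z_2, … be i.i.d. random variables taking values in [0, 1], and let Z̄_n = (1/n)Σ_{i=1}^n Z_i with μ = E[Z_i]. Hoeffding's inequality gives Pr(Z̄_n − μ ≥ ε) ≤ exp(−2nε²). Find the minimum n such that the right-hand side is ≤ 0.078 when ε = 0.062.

Require exp(−2nε²) ≤ 0.078, i.e. 2nε² ≥ ln(1/0.078) = 2.551046.
So n ≥ 2.551046 / (2·0.062²) = 331.822.
The smallest integer n is 332.

332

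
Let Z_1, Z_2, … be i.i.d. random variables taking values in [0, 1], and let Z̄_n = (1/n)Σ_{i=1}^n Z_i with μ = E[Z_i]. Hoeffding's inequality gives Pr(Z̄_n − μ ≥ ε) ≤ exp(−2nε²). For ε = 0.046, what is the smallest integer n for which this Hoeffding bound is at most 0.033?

Require exp(−2nε²) ≤ 0.033, i.e. 2nε² ≥ ln(1/0.033) = 3.411248.
So n ≥ 3.411248 / (2·0.046²) = 806.060.
The smallest integer n is 807.

807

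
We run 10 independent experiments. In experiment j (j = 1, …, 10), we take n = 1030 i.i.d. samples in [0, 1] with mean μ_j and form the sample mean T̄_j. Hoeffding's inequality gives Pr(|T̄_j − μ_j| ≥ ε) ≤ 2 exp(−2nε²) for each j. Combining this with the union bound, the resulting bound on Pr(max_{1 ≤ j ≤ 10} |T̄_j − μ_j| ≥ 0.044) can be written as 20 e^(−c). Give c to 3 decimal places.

Union bound over the 10 events: Pr(max_{1 ≤ j ≤ 10} |T̄_j − μ_j| ≥ 0.044) ≤ 10·2·exp(−2nε²) = 20 exp(−2·1030·0.044²).
So c = 2·1030·0.044² = 3.9882.

3.988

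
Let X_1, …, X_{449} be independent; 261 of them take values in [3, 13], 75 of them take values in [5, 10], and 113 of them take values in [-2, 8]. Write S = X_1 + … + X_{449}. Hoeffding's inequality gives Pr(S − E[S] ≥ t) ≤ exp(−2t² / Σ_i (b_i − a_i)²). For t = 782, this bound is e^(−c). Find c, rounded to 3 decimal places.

Σ(b_i − a_i)² = 261·10² + 75·5² + 113·10² = 39275.
c = 2t² / 39275 = 2·782² / 39275 = 31.1406.

31.141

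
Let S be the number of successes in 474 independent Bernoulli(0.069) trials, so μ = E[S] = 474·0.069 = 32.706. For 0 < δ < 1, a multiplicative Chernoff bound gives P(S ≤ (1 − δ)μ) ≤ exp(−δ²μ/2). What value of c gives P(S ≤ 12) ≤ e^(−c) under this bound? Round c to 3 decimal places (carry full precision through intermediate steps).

6.554

Write 12 = (1 − δ)μ, so δ = 1 − 12/32.706 = 0.6330948…
Then the exponent is δ²μ/2 = (μ − 12)²/(2μ) = 6.554431.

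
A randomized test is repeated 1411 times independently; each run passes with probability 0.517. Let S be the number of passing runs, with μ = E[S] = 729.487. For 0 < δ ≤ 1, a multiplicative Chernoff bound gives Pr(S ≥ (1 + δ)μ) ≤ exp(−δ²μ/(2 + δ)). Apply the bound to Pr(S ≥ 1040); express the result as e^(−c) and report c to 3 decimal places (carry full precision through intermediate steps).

Write 1040 = (1 + δ)μ, so δ = 1040/729.487 − 1 = 0.4256594…
Then the exponent is δ²μ/(2 + δ) = (1040 − μ)² / (μ·(2 + δ)) = 54.489422.

54.489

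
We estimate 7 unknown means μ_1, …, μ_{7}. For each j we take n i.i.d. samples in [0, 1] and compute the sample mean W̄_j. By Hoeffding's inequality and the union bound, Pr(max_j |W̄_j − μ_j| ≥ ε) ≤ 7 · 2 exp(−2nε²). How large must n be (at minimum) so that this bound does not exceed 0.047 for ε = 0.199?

72

Need 2·7·exp(−2nε²) ≤ 0.047, i.e. exp(−2nε²) ≤ 0.047/14.
So 2nε² ≥ ln(14/0.047) = 5.696665.
Hence n ≥ 5.696665/(2·0.199²) = 71.926.
The smallest integer n is 72.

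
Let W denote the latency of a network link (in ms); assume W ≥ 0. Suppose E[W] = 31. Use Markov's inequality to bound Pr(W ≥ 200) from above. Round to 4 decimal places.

0.1550

Markov's inequality: for a non-negative random variable, Pr(W ≥ a) ≤ E[W]/a.
Here E[W] = 31 and a = 200, so the bound is 31/200 = 0.1550.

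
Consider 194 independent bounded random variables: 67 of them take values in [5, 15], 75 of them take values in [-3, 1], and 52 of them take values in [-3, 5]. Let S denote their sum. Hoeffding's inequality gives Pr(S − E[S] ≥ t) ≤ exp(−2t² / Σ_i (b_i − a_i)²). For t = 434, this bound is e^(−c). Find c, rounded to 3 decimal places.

33.551

Σ(b_i − a_i)² = 67·10² + 75·4² + 52·8² = 11228.
c = 2t² / 11228 = 2·434² / 11228 = 33.5511.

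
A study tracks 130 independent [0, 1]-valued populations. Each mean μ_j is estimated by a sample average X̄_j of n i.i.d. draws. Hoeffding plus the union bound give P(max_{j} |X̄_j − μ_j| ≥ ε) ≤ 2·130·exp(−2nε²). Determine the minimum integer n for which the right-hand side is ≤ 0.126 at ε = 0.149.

Need 2·130·exp(−2nε²) ≤ 0.126, i.e. exp(−2nε²) ≤ 0.126/260.
So 2nε² ≥ ln(260/0.126) = 7.632155.
Hence n ≥ 7.632155/(2·0.149²) = 171.888.
The smallest integer n is 172.

172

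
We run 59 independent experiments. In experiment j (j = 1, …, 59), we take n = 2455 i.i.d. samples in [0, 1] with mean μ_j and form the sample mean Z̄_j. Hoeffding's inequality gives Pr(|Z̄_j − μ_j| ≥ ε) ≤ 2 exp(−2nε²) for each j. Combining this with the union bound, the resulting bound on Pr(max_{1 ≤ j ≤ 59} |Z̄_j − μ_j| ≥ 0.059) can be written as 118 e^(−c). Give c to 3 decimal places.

Union bound over the 59 events: Pr(max_{1 ≤ j ≤ 59} |Z̄_j − μ_j| ≥ 0.059) ≤ 59·2·exp(−2nε²) = 118 exp(−2·2455·0.059²).
So c = 2·2455·0.059² = 17.0917.

17.092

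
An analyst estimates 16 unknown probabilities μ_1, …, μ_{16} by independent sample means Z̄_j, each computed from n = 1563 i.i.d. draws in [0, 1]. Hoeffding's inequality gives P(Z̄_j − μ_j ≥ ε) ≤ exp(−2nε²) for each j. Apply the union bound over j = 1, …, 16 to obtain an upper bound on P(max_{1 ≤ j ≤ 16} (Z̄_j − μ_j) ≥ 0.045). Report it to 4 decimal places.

Per-experiment Hoeffding bound: exp(−2·1563·0.045²) = exp(−6.33015) = 0.0017818.
Union bound over 16 events: 16·0.0017818 = 0.02851.

0.0285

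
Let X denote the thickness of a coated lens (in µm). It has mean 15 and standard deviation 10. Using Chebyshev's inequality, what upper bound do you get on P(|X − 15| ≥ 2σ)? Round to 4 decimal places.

0.2500

Chebyshev: P(|X − μ| ≥ t) ≤ Var(X)/t².
Var(X) = σ² = 10² = 100.
t = 2·10 = 20.
Bound = 100 / 400 = 0.2500.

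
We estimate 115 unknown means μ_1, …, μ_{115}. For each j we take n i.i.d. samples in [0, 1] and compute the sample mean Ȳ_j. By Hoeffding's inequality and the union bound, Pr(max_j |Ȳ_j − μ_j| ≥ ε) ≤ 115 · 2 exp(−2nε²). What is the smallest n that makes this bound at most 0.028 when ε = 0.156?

Need 2·115·exp(−2nε²) ≤ 0.028, i.e. exp(−2nε²) ≤ 0.028/230.
So 2nε² ≥ ln(230/0.028) = 9.013630.
Hence n ≥ 9.013630/(2·0.156²) = 185.191.
The smallest integer n is 186.

186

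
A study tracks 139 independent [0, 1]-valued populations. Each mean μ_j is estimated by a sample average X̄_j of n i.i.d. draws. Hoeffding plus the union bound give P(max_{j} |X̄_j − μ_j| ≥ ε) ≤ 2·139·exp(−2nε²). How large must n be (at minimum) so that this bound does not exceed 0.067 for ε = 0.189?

117

Need 2·139·exp(−2nε²) ≤ 0.067, i.e. exp(−2nε²) ≤ 0.067/278.
So 2nε² ≥ ln(278/0.067) = 8.330684.
Hence n ≥ 8.330684/(2·0.189²) = 116.608.
The smallest integer n is 117.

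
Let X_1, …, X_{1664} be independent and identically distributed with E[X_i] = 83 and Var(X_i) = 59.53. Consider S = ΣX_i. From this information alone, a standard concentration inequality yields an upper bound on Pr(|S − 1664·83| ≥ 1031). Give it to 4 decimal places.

With mean and variance of each term known, Chebyshev's inequality bounds the deviation of the sum (or sample mean).
Var(S) = n·Var(X_i) = 1664·59.53 = 99057.92.
Chebyshev: Pr(|S − 1664·83| ≥ 1031) ≤ Var(S)/1031² = 99057.92/1062961 = 0.0932.

0.0932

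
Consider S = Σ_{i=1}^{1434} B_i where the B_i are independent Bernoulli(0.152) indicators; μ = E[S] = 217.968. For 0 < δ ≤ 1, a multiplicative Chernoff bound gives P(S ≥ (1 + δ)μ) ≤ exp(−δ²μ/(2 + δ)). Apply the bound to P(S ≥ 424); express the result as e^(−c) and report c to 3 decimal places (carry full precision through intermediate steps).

66.124

Write 424 = (1 + δ)μ, so δ = 424/217.968 − 1 = 0.9452397…
Then the exponent is δ²μ/(2 + δ) = (424 − μ)² / (μ·(2 + δ)) = 66.123522.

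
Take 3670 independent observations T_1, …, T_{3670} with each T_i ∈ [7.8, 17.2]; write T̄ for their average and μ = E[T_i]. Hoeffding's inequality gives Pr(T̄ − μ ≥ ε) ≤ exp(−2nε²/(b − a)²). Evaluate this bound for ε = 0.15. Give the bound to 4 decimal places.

0.1543

Exponent: 2nε²/(b − a)² = 2·3670·0.15² / 9.4² = 1.86906.
Bound = exp(−1.86906) = 0.15427.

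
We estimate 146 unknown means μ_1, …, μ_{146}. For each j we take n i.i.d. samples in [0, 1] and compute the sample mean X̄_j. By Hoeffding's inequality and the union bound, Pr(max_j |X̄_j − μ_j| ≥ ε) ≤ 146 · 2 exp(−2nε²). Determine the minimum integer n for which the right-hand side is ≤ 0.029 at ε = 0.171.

Need 2·146·exp(−2nε²) ≤ 0.029, i.e. exp(−2nε²) ≤ 0.029/292.
So 2nε² ≥ ln(292/0.029) = 9.217213.
Hence n ≥ 9.217213/(2·0.171²) = 157.608.
The smallest integer n is 158.

158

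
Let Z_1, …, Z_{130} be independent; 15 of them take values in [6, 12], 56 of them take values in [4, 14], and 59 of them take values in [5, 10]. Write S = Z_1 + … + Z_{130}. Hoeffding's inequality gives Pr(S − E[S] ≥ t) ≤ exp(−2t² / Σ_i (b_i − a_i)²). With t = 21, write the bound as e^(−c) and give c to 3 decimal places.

Σ(b_i − a_i)² = 15·6² + 56·10² + 59·5² = 7615.
c = 2t² / 7615 = 2·21² / 7615 = 0.1158.

0.116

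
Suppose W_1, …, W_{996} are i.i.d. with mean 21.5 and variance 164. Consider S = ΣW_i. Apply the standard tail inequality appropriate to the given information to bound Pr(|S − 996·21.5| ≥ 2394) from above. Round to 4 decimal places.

0.0285

With mean and variance of each term known, Chebyshev's inequality bounds the deviation of the sum (or sample mean).
Var(S) = n·Var(W_i) = 996·164 = 163344.
Chebyshev: Pr(|S − 996·21.5| ≥ 2394) ≤ Var(S)/2394² = 163344/5731236 = 0.0285.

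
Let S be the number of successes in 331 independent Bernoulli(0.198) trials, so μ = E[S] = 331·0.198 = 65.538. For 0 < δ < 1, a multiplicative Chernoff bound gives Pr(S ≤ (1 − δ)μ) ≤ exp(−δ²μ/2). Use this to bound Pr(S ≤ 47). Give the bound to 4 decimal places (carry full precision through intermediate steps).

Write 47 = (1 − δ)μ, so δ = 1 − 47/65.538 = 0.2828588…
Then the exponent is δ²μ/2 = (μ − 47)²/(2μ) = 2.621818.
Bound = exp(−2.621818) = 0.07267.

0.0727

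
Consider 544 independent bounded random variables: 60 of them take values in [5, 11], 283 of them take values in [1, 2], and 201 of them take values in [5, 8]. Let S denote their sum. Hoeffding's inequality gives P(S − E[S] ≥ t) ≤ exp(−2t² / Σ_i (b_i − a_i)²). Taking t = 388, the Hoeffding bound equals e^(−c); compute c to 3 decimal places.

70.811

Σ(b_i − a_i)² = 60·6² + 283·1² + 201·3² = 4252.
c = 2t² / 4252 = 2·388² / 4252 = 70.8109.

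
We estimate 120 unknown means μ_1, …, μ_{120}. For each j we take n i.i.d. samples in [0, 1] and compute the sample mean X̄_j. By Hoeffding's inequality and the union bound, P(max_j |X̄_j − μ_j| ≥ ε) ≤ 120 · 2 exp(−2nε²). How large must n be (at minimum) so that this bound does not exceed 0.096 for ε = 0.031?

Need 2·120·exp(−2nε²) ≤ 0.096, i.e. exp(−2nε²) ≤ 0.096/240.
So 2nε² ≥ ln(240/0.096) = 7.824046.
Hence n ≥ 7.824046/(2·0.031²) = 4070.784.
The smallest integer n is 4071.

4071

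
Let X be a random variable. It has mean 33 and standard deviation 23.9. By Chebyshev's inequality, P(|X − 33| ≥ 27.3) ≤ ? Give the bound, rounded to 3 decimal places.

0.766

Chebyshev: P(|X − μ| ≥ t) ≤ Var(X)/t².
Var(X) = σ² = 23.9² = 571.21.
Bound = 571.21 / 745.29 = 0.7664.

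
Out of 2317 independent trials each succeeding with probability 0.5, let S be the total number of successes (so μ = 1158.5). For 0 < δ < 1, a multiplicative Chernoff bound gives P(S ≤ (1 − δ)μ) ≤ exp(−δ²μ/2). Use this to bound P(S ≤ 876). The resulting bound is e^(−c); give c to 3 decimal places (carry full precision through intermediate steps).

Write 876 = (1 − δ)μ, so δ = 1 − 876/1158.5 = 0.2438498…
Then the exponent is δ²μ/2 = (μ − 876)²/(2μ) = 34.443785.

34.444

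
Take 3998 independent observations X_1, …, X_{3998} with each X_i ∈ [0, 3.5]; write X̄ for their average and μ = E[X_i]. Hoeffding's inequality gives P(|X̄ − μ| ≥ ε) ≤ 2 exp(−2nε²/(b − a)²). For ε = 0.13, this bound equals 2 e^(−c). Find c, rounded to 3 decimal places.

11.031

c = 2nε²/(b − a)² = 2·3998·0.13² / 3.5² = 11.0312.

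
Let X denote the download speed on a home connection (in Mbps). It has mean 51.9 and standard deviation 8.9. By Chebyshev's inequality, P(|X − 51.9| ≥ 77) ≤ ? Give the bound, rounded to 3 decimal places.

0.013

Chebyshev: P(|X − μ| ≥ t) ≤ Var(X)/t².
Var(X) = σ² = 8.9² = 79.21.
Bound = 79.21 / 5929 = 0.0134.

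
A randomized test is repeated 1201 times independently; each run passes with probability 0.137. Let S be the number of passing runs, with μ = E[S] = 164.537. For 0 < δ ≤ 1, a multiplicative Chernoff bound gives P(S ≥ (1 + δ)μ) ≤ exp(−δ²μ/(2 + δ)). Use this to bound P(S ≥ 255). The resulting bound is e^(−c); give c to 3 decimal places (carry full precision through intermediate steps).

19.506

Write 255 = (1 + δ)μ, so δ = 255/164.537 − 1 = 0.5498034…
Then the exponent is δ²μ/(2 + δ) = (255 − μ)² / (μ·(2 + δ)) = 19.506156.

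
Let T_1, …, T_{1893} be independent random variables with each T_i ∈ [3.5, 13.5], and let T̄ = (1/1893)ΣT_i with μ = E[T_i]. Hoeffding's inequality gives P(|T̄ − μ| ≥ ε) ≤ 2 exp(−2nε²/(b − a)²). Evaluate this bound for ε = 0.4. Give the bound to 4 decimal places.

0.0047

Exponent: 2nε²/(b − a)² = 2·1893·0.4² / 10² = 6.05760.
Bound = 2·exp(−6.05760) = 0.00468.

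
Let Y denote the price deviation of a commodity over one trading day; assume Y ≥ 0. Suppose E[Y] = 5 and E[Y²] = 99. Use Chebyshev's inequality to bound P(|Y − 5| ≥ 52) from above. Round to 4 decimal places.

0.0274

Var(Y) = E[Y²] − (E[Y])² = 99 − 25 = 74.
Chebyshev's inequality: P(|Y − μ| ≥ t) ≤ Var(Y)/t² = 74/2704 = 0.0274.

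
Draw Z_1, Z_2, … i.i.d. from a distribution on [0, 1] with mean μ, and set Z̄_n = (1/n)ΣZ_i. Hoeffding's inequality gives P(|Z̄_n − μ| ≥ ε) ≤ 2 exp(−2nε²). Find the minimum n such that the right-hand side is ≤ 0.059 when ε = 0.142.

88

Require 2·exp(−2nε²) ≤ 0.059, i.e. 2nε² ≥ ln(2/0.059) = 3.523365.
So n ≥ 3.523365 / (2·0.142²) = 87.368.
The smallest integer n is 88.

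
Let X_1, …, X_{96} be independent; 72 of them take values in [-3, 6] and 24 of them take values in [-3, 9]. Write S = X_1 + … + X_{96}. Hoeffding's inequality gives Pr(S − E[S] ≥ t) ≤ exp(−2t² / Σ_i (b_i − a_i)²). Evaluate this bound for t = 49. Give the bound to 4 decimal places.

Σ(b_i − a_i)² = 72·9² + 24·12² = 9288.
Exponent = 2·49² / 9288 = 0.51701.
Bound = exp(−0.51701) = 0.59630.

0.5963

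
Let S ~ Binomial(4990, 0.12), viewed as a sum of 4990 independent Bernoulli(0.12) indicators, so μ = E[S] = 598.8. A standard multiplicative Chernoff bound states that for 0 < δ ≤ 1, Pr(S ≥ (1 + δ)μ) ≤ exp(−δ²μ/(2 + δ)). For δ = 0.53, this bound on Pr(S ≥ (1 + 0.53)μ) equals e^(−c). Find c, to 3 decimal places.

66.483

c = δ²μ/(2 + δ) = 0.53²·598.8/(2 + 0.53) = 66.4834.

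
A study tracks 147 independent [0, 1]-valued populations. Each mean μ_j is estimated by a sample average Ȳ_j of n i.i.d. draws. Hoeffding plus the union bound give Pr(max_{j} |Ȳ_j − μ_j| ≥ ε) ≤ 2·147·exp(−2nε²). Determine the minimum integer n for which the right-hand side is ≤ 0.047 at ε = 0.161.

169

Need 2·147·exp(−2nε²) ≤ 0.047, i.e. exp(−2nε²) ≤ 0.047/294.
So 2nε² ≥ ln(294/0.047) = 8.741187.
Hence n ≥ 8.741187/(2·0.161²) = 168.612.
The smallest integer n is 169.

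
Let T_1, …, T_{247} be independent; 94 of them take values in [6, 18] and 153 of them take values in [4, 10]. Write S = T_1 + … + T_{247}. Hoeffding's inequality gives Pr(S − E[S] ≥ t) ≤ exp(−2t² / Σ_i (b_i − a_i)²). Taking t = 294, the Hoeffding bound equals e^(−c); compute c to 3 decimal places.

Σ(b_i − a_i)² = 94·12² + 153·6² = 19044.
c = 2t² / 19044 = 2·294² / 19044 = 9.0775.

9.078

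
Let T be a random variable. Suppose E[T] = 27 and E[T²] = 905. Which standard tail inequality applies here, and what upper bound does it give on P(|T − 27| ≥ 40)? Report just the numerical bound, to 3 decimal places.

0.110

The first two moments determine the variance, so Chebyshev's inequality is the sharpest standard bound available.
Var(T) = E[T²] − (E[T])² = 905 − 729 = 176.
Chebyshev's inequality: P(|T − μ| ≥ t) ≤ Var(T)/t² = 176/1600 = 0.1100.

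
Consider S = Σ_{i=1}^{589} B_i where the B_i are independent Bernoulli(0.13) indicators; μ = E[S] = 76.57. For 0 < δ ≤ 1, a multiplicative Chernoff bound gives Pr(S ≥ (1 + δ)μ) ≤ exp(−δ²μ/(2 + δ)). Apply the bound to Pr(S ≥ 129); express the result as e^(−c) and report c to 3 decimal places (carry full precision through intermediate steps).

Write 129 = (1 + δ)μ, so δ = 129/76.57 − 1 = 0.6847329…
Then the exponent is δ²μ/(2 + δ) = (129 − μ)² / (μ·(2 + δ)) = 13.372111.

13.372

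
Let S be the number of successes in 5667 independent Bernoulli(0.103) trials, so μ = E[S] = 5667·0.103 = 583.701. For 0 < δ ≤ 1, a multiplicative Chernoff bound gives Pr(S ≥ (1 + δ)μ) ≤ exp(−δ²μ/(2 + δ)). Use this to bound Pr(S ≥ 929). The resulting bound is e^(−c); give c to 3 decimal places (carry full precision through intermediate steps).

Write 929 = (1 + δ)μ, so δ = 929/583.701 − 1 = 0.5915683…
Then the exponent is δ²μ/(2 + δ) = (929 − μ)² / (μ·(2 + δ)) = 78.820203.

78.820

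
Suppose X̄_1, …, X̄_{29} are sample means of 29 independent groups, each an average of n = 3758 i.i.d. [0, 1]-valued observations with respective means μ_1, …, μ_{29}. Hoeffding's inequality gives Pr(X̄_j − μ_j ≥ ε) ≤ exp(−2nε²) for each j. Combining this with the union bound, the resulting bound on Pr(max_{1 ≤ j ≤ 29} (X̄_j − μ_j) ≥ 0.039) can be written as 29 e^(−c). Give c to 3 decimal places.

Union bound over the 29 events: Pr(max_{1 ≤ j ≤ 29} (X̄_j − μ_j) ≥ 0.039) ≤ 29·exp(−2nε²) = 29 exp(−2·3758·0.039²).
So c = 2·3758·0.039² = 11.4318.

11.432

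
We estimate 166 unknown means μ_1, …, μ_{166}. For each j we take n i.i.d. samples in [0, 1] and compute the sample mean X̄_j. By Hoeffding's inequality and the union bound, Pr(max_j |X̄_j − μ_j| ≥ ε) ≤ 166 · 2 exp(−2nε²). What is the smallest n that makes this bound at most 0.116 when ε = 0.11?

329

Need 2·166·exp(−2nε²) ≤ 0.116, i.e. exp(−2nε²) ≤ 0.116/332.
So 2nε² ≥ ln(332/0.116) = 7.959300.
Hence n ≥ 7.959300/(2·0.11²) = 328.897.
The smallest integer n is 329.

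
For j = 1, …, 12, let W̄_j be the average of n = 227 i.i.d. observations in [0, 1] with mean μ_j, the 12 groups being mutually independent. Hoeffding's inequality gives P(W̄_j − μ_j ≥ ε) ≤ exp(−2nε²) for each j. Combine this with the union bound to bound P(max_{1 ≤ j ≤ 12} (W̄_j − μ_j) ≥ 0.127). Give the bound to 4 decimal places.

Per-experiment Hoeffding bound: exp(−2·227·0.127²) = exp(−7.32257) = 0.00066047.
Union bound over 12 events: 12·0.00066047 = 0.00793.

0.0079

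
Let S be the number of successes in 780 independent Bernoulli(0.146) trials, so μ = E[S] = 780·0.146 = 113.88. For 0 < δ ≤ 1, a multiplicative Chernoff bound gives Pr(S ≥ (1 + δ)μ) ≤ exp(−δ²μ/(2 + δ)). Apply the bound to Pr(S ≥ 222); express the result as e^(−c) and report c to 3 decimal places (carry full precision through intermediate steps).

34.804

Write 222 = (1 + δ)μ, so δ = 222/113.88 − 1 = 0.9494204…
Then the exponent is δ²μ/(2 + δ) = (222 − μ)² / (μ·(2 + δ)) = 34.803901.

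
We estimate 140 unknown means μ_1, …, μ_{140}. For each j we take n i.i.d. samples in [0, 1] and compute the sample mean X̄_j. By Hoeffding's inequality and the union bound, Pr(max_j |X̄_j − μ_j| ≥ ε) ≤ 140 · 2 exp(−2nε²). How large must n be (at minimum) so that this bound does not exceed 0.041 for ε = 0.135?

243

Need 2·140·exp(−2nε²) ≤ 0.041, i.e. exp(−2nε²) ≤ 0.041/280.
So 2nε² ≥ ln(280/0.041) = 8.828973.
Hence n ≥ 8.828973/(2·0.135²) = 242.221.
The smallest integer n is 243.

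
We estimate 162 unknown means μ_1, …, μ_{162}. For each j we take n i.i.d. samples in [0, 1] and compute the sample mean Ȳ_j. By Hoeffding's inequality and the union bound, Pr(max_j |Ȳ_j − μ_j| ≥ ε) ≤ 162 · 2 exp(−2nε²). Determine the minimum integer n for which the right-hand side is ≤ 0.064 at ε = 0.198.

109

Need 2·162·exp(−2nε²) ≤ 0.064, i.e. exp(−2nε²) ≤ 0.064/324.
So 2nε² ≥ ln(324/0.064) = 8.529616.
Hence n ≥ 8.529616/(2·0.198²) = 108.785.
The smallest integer n is 109.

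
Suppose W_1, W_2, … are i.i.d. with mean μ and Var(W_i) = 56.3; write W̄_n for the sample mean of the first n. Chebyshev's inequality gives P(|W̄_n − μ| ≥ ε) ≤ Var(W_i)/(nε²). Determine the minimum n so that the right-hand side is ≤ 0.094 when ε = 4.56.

29

Require 56.3/(n·4.56²) ≤ 0.094, i.e. n ≥ 56.3/(0.094·4.56²) = 28.804.
The smallest integer n is 29.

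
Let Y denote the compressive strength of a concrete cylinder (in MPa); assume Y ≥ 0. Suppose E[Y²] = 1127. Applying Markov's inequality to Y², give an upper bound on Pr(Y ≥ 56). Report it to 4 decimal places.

Since Y ≥ 0, the event {Y ≥ 56} is the same as {Y² ≥ 3136}.
Markov's inequality applied to Y² gives Pr(Y² ≥ 3136) ≤ E[Y²]/3136 = 1127/3136 = 0.3594.

0.3594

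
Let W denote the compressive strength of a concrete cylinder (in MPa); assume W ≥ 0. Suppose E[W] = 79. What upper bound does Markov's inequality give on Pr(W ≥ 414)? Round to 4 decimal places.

0.1908

Markov's inequality: for a non-negative random variable, Pr(W ≥ a) ≤ E[W]/a.
Here E[W] = 79 and a = 414, so the bound is 79/414 = 0.1908.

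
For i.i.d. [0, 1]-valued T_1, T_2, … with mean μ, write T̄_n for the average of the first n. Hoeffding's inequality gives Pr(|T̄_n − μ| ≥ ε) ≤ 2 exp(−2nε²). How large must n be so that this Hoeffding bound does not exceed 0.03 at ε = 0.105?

191

Require 2·exp(−2nε²) ≤ 0.03, i.e. 2nε² ≥ ln(2/0.03) = 4.199705.
So n ≥ 4.199705 / (2·0.105²) = 190.463.
The smallest integer n is 191.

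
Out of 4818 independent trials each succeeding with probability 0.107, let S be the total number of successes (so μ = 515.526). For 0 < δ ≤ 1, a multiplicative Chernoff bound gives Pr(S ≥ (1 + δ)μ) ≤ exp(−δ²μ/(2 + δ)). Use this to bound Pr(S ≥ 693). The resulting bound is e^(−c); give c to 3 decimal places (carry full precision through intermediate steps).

26.062

Write 693 = (1 + δ)μ, so δ = 693/515.526 − 1 = 0.3442581…
Then the exponent is δ²μ/(2 + δ) = (693 − μ)² / (μ·(2 + δ)) = 26.062344.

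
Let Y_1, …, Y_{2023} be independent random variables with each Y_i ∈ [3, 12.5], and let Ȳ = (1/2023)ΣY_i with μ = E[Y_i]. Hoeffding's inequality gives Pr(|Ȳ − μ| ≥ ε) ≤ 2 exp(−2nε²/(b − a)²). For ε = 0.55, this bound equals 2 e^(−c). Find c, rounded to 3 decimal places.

c = 2nε²/(b − a)² = 2·2023·0.55² / 9.5² = 13.5614.

13.561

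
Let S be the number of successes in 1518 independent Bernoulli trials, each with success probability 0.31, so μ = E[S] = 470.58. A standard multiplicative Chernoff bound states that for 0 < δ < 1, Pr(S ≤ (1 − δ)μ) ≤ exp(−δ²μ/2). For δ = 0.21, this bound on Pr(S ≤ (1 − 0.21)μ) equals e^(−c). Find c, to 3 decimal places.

10.376

c = δ²μ/2 = 0.21²·470.58/2 = 10.3763.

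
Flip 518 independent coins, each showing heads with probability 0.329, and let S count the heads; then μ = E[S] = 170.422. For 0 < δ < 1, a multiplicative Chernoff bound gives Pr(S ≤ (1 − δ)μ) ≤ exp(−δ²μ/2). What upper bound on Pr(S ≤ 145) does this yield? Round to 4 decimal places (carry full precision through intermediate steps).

0.1502

Write 145 = (1 − δ)μ, so δ = 1 − 145/170.422 = 0.1491709…
Then the exponent is δ²μ/2 = (μ − 145)²/(2μ) = 1.896111.
Bound = exp(−1.896111) = 0.15015.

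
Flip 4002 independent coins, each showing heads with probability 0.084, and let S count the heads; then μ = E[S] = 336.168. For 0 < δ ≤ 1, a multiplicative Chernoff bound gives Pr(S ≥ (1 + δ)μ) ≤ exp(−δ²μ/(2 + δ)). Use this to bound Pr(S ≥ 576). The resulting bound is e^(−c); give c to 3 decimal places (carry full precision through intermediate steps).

63.058

Write 576 = (1 + δ)μ, so δ = 576/336.168 − 1 = 0.713429…
Then the exponent is δ²μ/(2 + δ) = (576 − μ)² / (μ·(2 + δ)) = 63.057889.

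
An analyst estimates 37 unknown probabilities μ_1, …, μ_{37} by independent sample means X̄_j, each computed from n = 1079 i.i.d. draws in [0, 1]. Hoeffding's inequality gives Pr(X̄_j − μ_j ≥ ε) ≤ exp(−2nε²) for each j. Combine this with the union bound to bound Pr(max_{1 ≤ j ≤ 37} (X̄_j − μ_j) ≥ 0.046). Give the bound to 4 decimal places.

Per-experiment Hoeffding bound: exp(−2·1079·0.046²) = exp(−4.56633) = 0.010396.
Union bound over 37 events: 37·0.010396 = 0.38465.

0.3847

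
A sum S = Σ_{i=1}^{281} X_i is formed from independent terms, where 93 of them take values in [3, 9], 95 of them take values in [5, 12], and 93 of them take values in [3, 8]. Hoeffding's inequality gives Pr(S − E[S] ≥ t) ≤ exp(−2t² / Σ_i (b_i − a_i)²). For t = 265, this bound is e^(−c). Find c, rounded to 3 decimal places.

Σ(b_i − a_i)² = 93·6² + 95·7² + 93·5² = 10328.
c = 2t² / 10328 = 2·265² / 10328 = 13.5990.

13.599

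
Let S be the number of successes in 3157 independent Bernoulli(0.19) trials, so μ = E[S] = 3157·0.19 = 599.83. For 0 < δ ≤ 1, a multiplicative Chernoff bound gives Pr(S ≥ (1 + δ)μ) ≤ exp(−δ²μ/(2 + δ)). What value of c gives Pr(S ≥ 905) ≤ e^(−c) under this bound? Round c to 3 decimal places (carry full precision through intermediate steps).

61.887

Write 905 = (1 + δ)μ, so δ = 905/599.83 − 1 = 0.5087608…
Then the exponent is δ²μ/(2 + δ) = (905 − μ)² / (μ·(2 + δ)) = 61.886545.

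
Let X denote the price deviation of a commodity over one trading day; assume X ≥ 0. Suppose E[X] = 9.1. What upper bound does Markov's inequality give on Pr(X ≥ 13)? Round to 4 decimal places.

0.7000

Markov's inequality: for a non-negative random variable, Pr(X ≥ a) ≤ E[X]/a.
Here E[X] = 9.1 and a = 13, so the bound is 9.1/13 = 0.7000.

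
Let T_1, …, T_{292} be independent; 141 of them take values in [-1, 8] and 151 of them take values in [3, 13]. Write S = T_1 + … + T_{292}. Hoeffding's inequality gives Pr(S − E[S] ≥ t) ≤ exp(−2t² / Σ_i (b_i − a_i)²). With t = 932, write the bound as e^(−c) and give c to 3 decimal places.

Σ(b_i − a_i)² = 141·9² + 151·10² = 26521.
c = 2t² / 26521 = 2·932² / 26521 = 65.5046.

65.505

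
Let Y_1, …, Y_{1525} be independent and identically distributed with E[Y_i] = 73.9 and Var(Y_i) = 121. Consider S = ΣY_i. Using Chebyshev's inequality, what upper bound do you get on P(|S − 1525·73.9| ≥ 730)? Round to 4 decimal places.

0.3463

Var(S) = n·Var(Y_i) = 1525·121 = 184525.
Chebyshev: P(|S − 1525·73.9| ≥ 730) ≤ Var(S)/730² = 184525/532900 = 0.3463.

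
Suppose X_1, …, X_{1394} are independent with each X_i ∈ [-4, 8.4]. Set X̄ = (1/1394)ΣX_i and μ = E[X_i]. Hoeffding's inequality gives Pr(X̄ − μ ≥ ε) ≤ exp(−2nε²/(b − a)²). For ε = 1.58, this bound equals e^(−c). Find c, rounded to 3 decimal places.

c = 2nε²/(b − a)² = 2·1394·1.58² / 12.4² = 45.2651.

45.265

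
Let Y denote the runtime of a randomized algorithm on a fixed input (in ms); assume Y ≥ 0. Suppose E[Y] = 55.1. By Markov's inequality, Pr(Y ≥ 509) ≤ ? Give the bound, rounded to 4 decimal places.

0.1083

Markov's inequality: for a non-negative random variable, Pr(Y ≥ a) ≤ E[Y]/a.
Here E[Y] = 55.1 and a = 509, so the bound is 55.1/509 = 0.1083.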